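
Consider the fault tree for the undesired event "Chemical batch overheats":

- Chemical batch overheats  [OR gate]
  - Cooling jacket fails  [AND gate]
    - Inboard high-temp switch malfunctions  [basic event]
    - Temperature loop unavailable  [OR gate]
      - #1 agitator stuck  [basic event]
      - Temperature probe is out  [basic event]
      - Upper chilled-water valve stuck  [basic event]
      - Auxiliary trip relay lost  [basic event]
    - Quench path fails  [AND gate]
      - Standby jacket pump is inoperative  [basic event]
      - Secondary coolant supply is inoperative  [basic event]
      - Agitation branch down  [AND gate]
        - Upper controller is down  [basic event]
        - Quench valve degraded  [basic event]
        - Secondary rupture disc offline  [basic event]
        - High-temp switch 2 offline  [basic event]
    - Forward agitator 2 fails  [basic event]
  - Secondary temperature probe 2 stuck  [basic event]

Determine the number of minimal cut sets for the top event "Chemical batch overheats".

Temperature loop unavailable [OR]: union of children's cut sets → 4 cut set(s).
Agitation branch down [AND]: one cut set from each child combined → 1 × 1 × 1 × 1 = 1 cut set(s).
Quench path fails [AND]: one cut set from each child combined → 1 × 1 × 1 = 1 cut set(s).
Cooling jacket fails [AND]: one cut set from each child combined → 1 × 4 × 1 × 1 = 4 cut set(s).
Chemical batch overheats [OR]: union of children's cut sets → 5 cut set(s).
Minimal cut sets: {#1 agitator stuck, Forward agitator 2 fails, High-temp switch 2 offline, Inboard high-temp switch malfunctions, Quench valve degraded, Secondary coolant supply is inoperative, Secondary rupture disc offline, Standby jacket pump is inoperative, Upper controller is down}; {Forward agitator 2 fails, High-temp switch 2 offline, Inboard high-temp switch malfunctions, Quench valve degraded, Secondary coolant supply is inoperative, Secondary rupture disc offline, Standby jacket pump is inoperative, Temperature probe is out, Upper controller is down}; {Forward agitator 2 fails, High-temp switch 2 offline, Inboard high-temp switch malfunctions, Quench valve degraded, Secondary coolant supply is inoperative, Secondary rupture disc offline, Standby jacket pump is inoperative, Upper chilled-water valve stuck, Upper controller is down}; {Auxiliary trip relay lost, Forward agitator 2 fails, High-temp switch 2 offline, Inboard high-temp switch malfunctions, Quench valve degraded, Secondary coolant supply is inoperative, Secondary rupture disc offline, Standby jacket pump is inoperative, Upper controller is down}; {Secondary temperature probe 2 stuck}.

5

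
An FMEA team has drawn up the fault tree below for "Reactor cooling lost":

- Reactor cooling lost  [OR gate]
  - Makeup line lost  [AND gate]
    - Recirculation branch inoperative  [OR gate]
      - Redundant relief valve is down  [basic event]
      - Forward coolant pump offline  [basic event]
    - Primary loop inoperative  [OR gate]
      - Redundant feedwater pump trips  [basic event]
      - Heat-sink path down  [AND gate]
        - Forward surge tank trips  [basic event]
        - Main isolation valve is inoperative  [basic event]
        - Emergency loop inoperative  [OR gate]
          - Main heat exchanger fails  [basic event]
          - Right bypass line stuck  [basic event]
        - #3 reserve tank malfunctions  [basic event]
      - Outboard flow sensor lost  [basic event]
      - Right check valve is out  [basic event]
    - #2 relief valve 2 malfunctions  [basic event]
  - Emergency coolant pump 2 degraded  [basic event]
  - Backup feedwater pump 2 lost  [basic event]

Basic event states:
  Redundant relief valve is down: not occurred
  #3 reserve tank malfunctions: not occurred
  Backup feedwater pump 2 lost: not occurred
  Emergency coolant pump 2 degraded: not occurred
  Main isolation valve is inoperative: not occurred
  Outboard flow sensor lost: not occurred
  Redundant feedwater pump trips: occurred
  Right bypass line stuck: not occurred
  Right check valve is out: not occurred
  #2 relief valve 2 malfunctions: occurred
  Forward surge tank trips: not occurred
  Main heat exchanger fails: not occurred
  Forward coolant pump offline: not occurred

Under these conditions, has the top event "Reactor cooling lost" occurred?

Recirculation branch inoperative [OR]: Redundant relief valve is down=not, Forward coolant pump offline=not → no input occurs → does not occur.
Emergency loop inoperative [OR]: Main heat exchanger fails=not, Right bypass line stuck=not → no input occurs → does not occur.
Heat-sink path down [AND]: Forward surge tank trips=not, Main isolation valve is inoperative=not, Emergency loop inoperative=not, #3 reserve tank malfunctions=not → not all inputs occur → does not occur.
Primary loop inoperative [OR]: Redundant feedwater pump trips=occurs, Heat-sink path down=not, Outboard flow sensor lost=not, Right check valve is out=not → at least one input occurs → occurs.
Makeup line lost [AND]: Recirculation branch inoperative=not, Primary loop inoperative=occurs, #2 relief valve 2 malfunctions=occurs → not all inputs occur → does not occur.
Reactor cooling lost [OR]: Makeup line lost=not, Emergency coolant pump 2 degraded=not, Backup feedwater pump 2 lost=not → no input occurs → does not occur.

No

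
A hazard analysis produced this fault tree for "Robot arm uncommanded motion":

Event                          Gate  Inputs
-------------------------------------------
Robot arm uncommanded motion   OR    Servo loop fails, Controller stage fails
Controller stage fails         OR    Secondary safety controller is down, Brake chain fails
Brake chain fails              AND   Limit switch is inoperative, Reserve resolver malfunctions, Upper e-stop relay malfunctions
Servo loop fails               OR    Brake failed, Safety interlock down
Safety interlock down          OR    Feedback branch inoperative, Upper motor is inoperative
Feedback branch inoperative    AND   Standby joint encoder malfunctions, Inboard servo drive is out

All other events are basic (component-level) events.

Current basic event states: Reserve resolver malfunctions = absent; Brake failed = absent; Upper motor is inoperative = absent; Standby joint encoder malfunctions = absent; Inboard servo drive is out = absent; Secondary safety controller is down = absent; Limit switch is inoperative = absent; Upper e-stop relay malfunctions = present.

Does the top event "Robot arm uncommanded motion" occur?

Feedback branch inoperative [AND]: Standby joint encoder malfunctions=not, Inboard servo drive is out=not → not all inputs occur → does not occur.
Safety interlock down [OR]: Feedback branch inoperative=not, Upper motor is inoperative=not → no input occurs → does not occur.
Servo loop fails [OR]: Brake failed=not, Safety interlock down=not → no input occurs → does not occur.
Brake chain fails [AND]: Limit switch is inoperative=not, Reserve resolver malfunctions=not, Upper e-stop relay malfunctions=occurs → not all inputs occur → does not occur.
Controller stage fails [OR]: Secondary safety controller is down=not, Brake chain fails=not → no input occurs → does not occur.
Robot arm uncommanded motion [OR]: Servo loop fails=not, Controller stage fails=not → no input occurs → does not occur.

No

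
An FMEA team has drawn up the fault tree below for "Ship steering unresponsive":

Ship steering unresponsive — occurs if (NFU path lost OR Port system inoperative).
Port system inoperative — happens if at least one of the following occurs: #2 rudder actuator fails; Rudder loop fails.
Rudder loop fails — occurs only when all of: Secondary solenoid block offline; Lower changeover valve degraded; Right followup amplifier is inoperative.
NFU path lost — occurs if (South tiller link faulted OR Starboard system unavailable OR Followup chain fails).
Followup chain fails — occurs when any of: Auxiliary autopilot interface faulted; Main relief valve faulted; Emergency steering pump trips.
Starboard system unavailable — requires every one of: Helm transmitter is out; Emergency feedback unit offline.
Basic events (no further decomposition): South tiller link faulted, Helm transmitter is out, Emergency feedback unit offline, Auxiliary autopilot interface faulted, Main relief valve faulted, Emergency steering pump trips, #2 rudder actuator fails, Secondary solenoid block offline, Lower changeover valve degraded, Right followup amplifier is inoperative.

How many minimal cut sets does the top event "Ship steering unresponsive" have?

7

Starboard system unavailable [AND]: one cut set from each child combined → 1 × 1 = 1 cut set(s).
Followup chain fails [OR]: union of children's cut sets → 3 cut set(s).
NFU path lost [OR]: union of children's cut sets → 5 cut set(s).
Rudder loop fails [AND]: one cut set from each child combined → 1 × 1 × 1 = 1 cut set(s).
Port system inoperative [OR]: union of children's cut sets → 2 cut set(s).
Ship steering unresponsive [OR]: union of children's cut sets → 7 cut set(s).
Minimal cut sets: {South tiller link faulted}; {Emergency feedback unit offline, Helm transmitter is out}; {Auxiliary autopilot interface faulted}; {Main relief valve faulted}; {Emergency steering pump trips}; {#2 rudder actuator fails}; {Lower changeover valve degraded, Right followup amplifier is inoperative, Secondary solenoid block offline}.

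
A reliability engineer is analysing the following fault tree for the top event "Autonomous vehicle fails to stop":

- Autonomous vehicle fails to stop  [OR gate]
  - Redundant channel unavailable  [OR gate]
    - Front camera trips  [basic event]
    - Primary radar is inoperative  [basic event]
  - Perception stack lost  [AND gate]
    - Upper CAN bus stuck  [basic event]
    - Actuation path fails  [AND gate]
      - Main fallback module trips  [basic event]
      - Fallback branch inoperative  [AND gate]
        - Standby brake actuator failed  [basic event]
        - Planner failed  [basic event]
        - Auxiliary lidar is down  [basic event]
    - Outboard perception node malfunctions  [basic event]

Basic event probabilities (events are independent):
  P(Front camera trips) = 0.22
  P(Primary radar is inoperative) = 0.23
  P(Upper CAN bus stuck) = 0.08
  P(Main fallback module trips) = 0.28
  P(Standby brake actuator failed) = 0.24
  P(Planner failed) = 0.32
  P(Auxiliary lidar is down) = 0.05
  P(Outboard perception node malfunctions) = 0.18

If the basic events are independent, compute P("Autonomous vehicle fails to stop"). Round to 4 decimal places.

P(Redundant channel unavailable) [OR] = 1 − (1−0.22) × (1−0.23) = 0.399400
P(Fallback branch inoperative) [AND] = 0.24 × 0.32 × 0.05 = 0.003840
P(Actuation path fails) [AND] = 0.28 × 0.003840 = 0.001075
P(Perception stack lost) [AND] = 0.08 × 0.001075 × 0.18 = 0.000015
P(Autonomous vehicle fails to stop) [OR] = 1 − (1−0.399400) × (1−0.000015) = 0.399409
Rounded to 4 decimal places: P(Autonomous vehicle fails to stop) ≈ 0.3994.

0.3994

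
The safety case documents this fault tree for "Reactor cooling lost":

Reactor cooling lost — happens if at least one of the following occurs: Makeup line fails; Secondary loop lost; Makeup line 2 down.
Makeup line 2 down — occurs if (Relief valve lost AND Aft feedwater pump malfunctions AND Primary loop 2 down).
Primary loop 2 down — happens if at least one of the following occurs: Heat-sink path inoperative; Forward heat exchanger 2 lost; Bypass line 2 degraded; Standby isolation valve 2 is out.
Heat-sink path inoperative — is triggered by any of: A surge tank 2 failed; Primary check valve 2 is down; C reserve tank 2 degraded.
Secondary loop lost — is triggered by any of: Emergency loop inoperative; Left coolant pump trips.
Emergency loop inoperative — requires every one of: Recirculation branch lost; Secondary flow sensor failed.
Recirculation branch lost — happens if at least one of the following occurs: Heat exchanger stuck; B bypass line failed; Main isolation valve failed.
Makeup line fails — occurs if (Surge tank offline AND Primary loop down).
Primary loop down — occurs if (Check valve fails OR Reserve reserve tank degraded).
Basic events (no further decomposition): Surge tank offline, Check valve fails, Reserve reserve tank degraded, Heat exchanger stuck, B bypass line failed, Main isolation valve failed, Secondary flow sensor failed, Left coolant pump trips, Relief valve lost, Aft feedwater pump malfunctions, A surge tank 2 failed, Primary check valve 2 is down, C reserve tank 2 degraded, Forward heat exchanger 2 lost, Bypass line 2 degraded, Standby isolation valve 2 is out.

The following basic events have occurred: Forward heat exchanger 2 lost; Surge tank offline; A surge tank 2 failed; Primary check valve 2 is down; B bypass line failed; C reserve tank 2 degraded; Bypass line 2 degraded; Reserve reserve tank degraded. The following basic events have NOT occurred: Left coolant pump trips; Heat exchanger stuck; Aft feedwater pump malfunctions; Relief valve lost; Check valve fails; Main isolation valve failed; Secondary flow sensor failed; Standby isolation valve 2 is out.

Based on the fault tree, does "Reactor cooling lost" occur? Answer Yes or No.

Primary loop down [OR]: Check valve fails=not, Reserve reserve tank degraded=occurs → at least one input occurs → occurs.
Makeup line fails [AND]: Surge tank offline=occurs, Primary loop down=occurs → all inputs occur → occurs.
Recirculation branch lost [OR]: Heat exchanger stuck=not, B bypass line failed=occurs, Main isolation valve failed=not → at least one input occurs → occurs.
Emergency loop inoperative [AND]: Recirculation branch lost=occurs, Secondary flow sensor failed=not → not all inputs occur → does not occur.
Secondary loop lost [OR]: Emergency loop inoperative=not, Left coolant pump trips=not → no input occurs → does not occur.
Heat-sink path inoperative [OR]: A surge tank 2 failed=occurs, Primary check valve 2 is down=occurs, C reserve tank 2 degraded=occurs → at least one input occurs → occurs.
Primary loop 2 down [OR]: Heat-sink path inoperative=occurs, Forward heat exchanger 2 lost=occurs, Bypass line 2 degraded=occurs, Standby isolation valve 2 is out=not → at least one input occurs → occurs.
Makeup line 2 down [AND]: Relief valve lost=not, Aft feedwater pump malfunctions=not, Primary loop 2 down=occurs → not all inputs occur → does not occur.
Reactor cooling lost [OR]: Makeup line fails=occurs, Secondary loop lost=not, Makeup line 2 down=not → at least one input occurs → occurs.

Yes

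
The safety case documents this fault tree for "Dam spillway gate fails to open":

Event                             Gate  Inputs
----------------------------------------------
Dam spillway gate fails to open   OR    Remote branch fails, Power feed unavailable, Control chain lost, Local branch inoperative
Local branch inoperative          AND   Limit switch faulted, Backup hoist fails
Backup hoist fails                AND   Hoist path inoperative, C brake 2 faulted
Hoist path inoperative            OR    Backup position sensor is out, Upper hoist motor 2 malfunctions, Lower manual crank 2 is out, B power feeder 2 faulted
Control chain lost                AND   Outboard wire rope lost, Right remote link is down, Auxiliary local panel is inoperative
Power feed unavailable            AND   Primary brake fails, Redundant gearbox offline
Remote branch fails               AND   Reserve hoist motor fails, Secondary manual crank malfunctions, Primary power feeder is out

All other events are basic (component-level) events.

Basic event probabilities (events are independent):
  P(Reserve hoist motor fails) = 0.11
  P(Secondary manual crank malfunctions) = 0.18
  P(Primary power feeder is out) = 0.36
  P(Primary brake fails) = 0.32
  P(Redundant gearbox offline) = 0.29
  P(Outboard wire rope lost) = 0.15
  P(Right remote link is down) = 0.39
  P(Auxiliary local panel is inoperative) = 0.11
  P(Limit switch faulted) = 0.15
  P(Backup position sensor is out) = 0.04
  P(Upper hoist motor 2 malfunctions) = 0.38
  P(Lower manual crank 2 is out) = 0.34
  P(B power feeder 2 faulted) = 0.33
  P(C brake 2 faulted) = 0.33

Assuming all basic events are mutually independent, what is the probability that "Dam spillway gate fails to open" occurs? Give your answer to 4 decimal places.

P(Remote branch fails) [AND] = 0.11 × 0.18 × 0.36 = 0.007128
P(Power feed unavailable) [AND] = 0.32 × 0.29 = 0.092800
P(Control chain lost) [AND] = 0.15 × 0.39 × 0.11 = 0.006435
P(Hoist path inoperative) [OR] = 1 − (1−0.04) × (1−0.38) × (1−0.34) × (1−0.33) = 0.736803
P(Backup hoist fails) [AND] = 0.736803 × 0.33 = 0.243145
P(Local branch inoperative) [AND] = 0.15 × 0.243145 = 0.036472
P(Dam spillway gate fails to open) [OR] = 1 − (1−0.007128) × (1−0.092800) × (1−0.006435) × (1−0.036472) = 0.137703
Rounded to 4 decimal places: P(Dam spillway gate fails to open) ≈ 0.1377.

0.1377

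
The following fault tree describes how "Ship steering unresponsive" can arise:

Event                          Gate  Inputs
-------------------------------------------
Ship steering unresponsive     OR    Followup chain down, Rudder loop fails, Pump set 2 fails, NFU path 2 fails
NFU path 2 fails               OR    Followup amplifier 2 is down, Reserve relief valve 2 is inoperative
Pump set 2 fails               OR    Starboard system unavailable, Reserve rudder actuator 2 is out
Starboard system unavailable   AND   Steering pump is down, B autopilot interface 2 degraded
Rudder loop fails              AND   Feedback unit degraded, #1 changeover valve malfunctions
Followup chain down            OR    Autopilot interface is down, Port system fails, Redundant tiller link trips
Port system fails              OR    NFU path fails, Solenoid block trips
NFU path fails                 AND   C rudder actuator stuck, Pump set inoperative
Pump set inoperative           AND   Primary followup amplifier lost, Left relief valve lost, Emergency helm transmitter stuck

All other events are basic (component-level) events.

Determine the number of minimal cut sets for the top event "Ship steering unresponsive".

9

Pump set inoperative [AND]: one cut set from each child combined → 1 × 1 × 1 = 1 cut set(s).
NFU path fails [AND]: one cut set from each child combined → 1 × 1 = 1 cut set(s).
Port system fails [OR]: union of children's cut sets → 2 cut set(s).
Followup chain down [OR]: union of children's cut sets → 4 cut set(s).
Rudder loop fails [AND]: one cut set from each child combined → 1 × 1 = 1 cut set(s).
Starboard system unavailable [AND]: one cut set from each child combined → 1 × 1 = 1 cut set(s).
Pump set 2 fails [OR]: union of children's cut sets → 2 cut set(s).
NFU path 2 fails [OR]: union of children's cut sets → 2 cut set(s).
Ship steering unresponsive [OR]: union of children's cut sets → 9 cut set(s).
Minimal cut sets: {Autopilot interface is down}; {C rudder actuator stuck, Emergency helm transmitter stuck, Left relief valve lost, Primary followup amplifier lost}; {Solenoid block trips}; {Redundant tiller link trips}; {#1 changeover valve malfunctions, Feedback unit degraded}; {B autopilot interface 2 degraded, Steering pump is down}; {Reserve rudder actuator 2 is out}; {Followup amplifier 2 is down}; {Reserve relief valve 2 is inoperative}.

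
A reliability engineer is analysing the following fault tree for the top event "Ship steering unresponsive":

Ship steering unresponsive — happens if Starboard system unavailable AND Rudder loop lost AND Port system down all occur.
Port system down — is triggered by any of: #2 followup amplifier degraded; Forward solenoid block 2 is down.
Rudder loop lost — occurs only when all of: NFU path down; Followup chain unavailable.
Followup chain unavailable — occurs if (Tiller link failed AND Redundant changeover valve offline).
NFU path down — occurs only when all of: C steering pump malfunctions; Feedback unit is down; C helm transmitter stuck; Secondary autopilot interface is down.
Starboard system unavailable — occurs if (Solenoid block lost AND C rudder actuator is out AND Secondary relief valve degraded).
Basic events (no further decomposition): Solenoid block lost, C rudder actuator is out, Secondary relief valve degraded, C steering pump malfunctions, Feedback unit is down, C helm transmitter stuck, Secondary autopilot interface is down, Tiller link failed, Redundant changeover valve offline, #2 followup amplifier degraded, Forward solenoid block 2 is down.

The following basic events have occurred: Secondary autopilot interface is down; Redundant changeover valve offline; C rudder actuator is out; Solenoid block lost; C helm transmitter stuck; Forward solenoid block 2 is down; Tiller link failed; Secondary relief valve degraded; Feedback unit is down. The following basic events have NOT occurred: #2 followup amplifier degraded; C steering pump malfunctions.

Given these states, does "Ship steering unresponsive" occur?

Starboard system unavailable [AND]: Solenoid block lost=occurs, C rudder actuator is out=occurs, Secondary relief valve degraded=occurs → all inputs occur → occurs.
NFU path down [AND]: C steering pump malfunctions=not, Feedback unit is down=occurs, C helm transmitter stuck=occurs, Secondary autopilot interface is down=occurs → not all inputs occur → does not occur.
Followup chain unavailable [AND]: Tiller link failed=occurs, Redundant changeover valve offline=occurs → all inputs occur → occurs.
Rudder loop lost [AND]: NFU path down=not, Followup chain unavailable=occurs → not all inputs occur → does not occur.
Port system down [OR]: #2 followup amplifier degraded=not, Forward solenoid block 2 is down=occurs → at least one input occurs → occurs.
Ship steering unresponsive [AND]: Starboard system unavailable=occurs, Rudder loop lost=not, Port system down=occurs → not all inputs occur → does not occur.

No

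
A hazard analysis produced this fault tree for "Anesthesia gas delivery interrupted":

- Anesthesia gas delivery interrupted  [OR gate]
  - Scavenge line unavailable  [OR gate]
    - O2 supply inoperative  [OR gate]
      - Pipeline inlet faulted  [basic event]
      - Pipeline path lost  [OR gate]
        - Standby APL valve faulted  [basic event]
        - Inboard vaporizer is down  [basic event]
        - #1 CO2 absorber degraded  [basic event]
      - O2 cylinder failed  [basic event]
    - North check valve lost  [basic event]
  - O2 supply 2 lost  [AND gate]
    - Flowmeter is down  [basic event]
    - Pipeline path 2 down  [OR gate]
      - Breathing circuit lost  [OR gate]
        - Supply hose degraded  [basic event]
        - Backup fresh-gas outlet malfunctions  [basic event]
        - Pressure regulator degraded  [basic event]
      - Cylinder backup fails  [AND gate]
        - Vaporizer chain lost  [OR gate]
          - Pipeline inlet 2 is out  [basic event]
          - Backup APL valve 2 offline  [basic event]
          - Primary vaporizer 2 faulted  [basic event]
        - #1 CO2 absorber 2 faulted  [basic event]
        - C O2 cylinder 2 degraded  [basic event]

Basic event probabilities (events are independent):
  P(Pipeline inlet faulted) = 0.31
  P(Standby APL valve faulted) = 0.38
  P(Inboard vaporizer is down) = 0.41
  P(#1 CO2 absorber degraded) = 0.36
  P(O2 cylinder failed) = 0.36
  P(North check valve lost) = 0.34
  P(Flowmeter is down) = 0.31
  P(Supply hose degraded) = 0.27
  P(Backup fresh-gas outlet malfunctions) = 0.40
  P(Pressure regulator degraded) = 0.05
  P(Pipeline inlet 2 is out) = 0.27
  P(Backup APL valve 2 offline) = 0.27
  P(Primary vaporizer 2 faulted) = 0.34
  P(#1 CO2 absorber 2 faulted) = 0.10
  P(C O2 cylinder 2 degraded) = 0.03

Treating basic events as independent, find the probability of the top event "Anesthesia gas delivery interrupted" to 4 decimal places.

P(Pipeline path lost) [OR] = 1 − (1−0.38) × (1−0.41) × (1−0.36) = 0.765888
P(O2 supply inoperative) [OR] = 1 − (1−0.31) × (1−0.765888) × (1−0.36) = 0.896616
P(Scavenge line unavailable) [OR] = 1 − (1−0.896616) × (1−0.34) = 0.931767
P(Breathing circuit lost) [OR] = 1 − (1−0.27) × (1−0.40) × (1−0.05) = 0.583900
P(Vaporizer chain lost) [OR] = 1 − (1−0.27) × (1−0.27) × (1−0.34) = 0.648286
P(Cylinder backup fails) [AND] = 0.648286 × 0.10 × 0.03 = 0.001945
P(Pipeline path 2 down) [OR] = 1 − (1−0.583900) × (1−0.001945) = 0.584709
P(O2 supply 2 lost) [AND] = 0.31 × 0.584709 = 0.181260
P(Anesthesia gas delivery interrupted) [OR] = 1 − (1−0.931767) × (1−0.181260) = 0.944135
Rounded to 4 decimal places: P(Anesthesia gas delivery interrupted) ≈ 0.9441.

0.9441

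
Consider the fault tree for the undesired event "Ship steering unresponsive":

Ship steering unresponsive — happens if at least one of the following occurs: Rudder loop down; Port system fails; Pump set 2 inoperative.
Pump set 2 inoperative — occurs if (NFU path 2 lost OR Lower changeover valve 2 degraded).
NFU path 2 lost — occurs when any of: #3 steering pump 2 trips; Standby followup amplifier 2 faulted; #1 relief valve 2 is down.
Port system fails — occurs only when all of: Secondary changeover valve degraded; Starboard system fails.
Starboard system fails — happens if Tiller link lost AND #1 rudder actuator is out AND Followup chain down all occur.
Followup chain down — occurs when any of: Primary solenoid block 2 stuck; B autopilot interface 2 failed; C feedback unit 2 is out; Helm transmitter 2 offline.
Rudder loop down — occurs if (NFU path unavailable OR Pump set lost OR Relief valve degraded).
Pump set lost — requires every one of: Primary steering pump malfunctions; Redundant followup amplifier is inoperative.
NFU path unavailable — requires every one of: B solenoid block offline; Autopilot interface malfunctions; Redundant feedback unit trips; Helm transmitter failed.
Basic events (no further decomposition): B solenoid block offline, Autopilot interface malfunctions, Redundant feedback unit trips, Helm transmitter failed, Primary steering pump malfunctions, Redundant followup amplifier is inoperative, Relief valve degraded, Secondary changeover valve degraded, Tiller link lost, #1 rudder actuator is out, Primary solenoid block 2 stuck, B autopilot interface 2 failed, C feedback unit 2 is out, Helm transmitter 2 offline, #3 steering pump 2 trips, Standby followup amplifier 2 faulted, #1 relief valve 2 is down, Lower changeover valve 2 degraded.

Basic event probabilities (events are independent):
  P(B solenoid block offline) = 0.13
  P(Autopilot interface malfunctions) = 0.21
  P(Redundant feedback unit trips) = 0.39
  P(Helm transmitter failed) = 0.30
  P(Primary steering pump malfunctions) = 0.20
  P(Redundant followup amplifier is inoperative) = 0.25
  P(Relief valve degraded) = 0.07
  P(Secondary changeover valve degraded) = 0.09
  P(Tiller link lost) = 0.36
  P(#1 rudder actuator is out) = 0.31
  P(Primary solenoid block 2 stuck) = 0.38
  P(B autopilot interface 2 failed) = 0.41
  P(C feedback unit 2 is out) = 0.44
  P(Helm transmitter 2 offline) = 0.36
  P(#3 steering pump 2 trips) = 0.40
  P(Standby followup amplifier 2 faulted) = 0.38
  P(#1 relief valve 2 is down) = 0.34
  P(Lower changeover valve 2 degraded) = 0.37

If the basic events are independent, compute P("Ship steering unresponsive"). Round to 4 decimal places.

P(NFU path unavailable) [AND] = 0.13 × 0.21 × 0.39 × 0.30 = 0.003194
P(Pump set lost) [AND] = 0.20 × 0.25 = 0.050000
P(Rudder loop down) [OR] = 1 − (1−0.003194) × (1−0.050000) × (1−0.07) = 0.119322
P(Followup chain down) [OR] = 1 − (1−0.38) × (1−0.41) × (1−0.44) × (1−0.36) = 0.868897
P(Starboard system fails) [AND] = 0.36 × 0.31 × 0.868897 = 0.096969
P(Port system fails) [AND] = 0.09 × 0.096969 = 0.008727
P(NFU path 2 lost) [OR] = 1 − (1−0.40) × (1−0.38) × (1−0.34) = 0.754480
P(Pump set 2 inoperative) [OR] = 1 − (1−0.754480) × (1−0.37) = 0.845322
P(Ship steering unresponsive) [OR] = 1 − (1−0.119322) × (1−0.008727) × (1−0.845322) = 0.864967
Rounded to 4 decimal places: P(Ship steering unresponsive) ≈ 0.8650.

0.8650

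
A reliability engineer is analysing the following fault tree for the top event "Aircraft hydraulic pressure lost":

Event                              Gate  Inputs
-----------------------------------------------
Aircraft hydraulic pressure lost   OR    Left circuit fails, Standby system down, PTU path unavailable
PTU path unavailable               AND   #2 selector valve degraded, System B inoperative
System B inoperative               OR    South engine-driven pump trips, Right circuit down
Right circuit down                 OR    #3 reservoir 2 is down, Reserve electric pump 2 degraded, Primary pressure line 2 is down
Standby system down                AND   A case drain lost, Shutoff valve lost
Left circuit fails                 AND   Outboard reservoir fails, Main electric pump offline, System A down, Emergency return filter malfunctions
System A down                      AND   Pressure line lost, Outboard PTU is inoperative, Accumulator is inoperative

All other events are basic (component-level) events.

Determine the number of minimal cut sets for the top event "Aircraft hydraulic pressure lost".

System A down [AND]: one cut set from each child combined → 1 × 1 × 1 = 1 cut set(s).
Left circuit fails [AND]: one cut set from each child combined → 1 × 1 × 1 × 1 = 1 cut set(s).
Standby system down [AND]: one cut set from each child combined → 1 × 1 = 1 cut set(s).
Right circuit down [OR]: union of children's cut sets → 3 cut set(s).
System B inoperative [OR]: union of children's cut sets → 4 cut set(s).
PTU path unavailable [AND]: one cut set from each child combined → 1 × 4 = 4 cut set(s).
Aircraft hydraulic pressure lost [OR]: union of children's cut sets → 6 cut set(s).
Minimal cut sets: {Accumulator is inoperative, Emergency return filter malfunctions, Main electric pump offline, Outboard PTU is inoperative, Outboard reservoir fails, Pressure line lost}; {A case drain lost, Shutoff valve lost}; {#2 selector valve degraded, South engine-driven pump trips}; {#2 selector valve degraded, #3 reservoir 2 is down}; {#2 selector valve degraded, Reserve electric pump 2 degraded}; {#2 selector valve degraded, Primary pressure line 2 is down}.

6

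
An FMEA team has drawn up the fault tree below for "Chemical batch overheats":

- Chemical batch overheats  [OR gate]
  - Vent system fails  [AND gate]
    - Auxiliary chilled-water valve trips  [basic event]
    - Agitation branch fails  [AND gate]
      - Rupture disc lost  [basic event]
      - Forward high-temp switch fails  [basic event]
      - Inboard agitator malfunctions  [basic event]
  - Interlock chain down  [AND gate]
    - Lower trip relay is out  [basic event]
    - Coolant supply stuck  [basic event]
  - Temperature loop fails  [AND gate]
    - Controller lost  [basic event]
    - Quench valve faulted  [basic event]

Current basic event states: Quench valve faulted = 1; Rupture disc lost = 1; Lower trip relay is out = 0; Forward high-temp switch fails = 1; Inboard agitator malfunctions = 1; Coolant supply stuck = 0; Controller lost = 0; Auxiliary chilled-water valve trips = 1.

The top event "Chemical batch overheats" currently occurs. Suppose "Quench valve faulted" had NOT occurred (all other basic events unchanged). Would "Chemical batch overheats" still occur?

Counterfactual: set "Quench valve faulted" to not occurred.
Agitation branch fails [AND]: Rupture disc lost=occurs, Forward high-temp switch fails=occurs, Inboard agitator malfunctions=occurs → all inputs occur → occurs.
Vent system fails [AND]: Auxiliary chilled-water valve trips=occurs, Agitation branch fails=occurs → all inputs occur → occurs.
Interlock chain down [AND]: Lower trip relay is out=not, Coolant supply stuck=not → not all inputs occur → does not occur.
Temperature loop fails [AND]: Controller lost=not, Quench valve faulted=not → not all inputs occur → does not occur.
Chemical batch overheats [OR]: Vent system fails=occurs, Interlock chain down=not, Temperature loop fails=not → at least one input occurs → occurs.

Yes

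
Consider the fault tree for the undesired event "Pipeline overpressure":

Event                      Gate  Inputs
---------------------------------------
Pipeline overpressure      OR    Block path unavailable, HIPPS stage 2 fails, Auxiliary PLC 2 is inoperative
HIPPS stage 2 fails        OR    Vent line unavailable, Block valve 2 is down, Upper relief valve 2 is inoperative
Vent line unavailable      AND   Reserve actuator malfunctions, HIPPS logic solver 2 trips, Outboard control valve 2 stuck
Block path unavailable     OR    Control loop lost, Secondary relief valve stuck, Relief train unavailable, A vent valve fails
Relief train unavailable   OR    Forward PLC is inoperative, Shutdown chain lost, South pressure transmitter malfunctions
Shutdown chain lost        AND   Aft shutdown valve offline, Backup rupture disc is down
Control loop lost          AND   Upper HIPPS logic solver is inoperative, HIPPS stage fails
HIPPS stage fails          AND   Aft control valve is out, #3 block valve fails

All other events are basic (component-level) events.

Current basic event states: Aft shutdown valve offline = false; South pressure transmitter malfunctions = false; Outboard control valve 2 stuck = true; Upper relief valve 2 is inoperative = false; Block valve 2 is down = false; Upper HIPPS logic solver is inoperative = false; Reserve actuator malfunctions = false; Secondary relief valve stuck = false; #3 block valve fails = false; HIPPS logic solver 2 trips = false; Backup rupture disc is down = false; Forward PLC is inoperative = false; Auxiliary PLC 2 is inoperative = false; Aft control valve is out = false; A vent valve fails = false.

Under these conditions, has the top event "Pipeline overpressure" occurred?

HIPPS stage fails [AND]: Aft control valve is out=not, #3 block valve fails=not → not all inputs occur → does not occur.
Control loop lost [AND]: Upper HIPPS logic solver is inoperative=not, HIPPS stage fails=not → not all inputs occur → does not occur.
Shutdown chain lost [AND]: Aft shutdown valve offline=not, Backup rupture disc is down=not → not all inputs occur → does not occur.
Relief train unavailable [OR]: Forward PLC is inoperative=not, Shutdown chain lost=not, South pressure transmitter malfunctions=not → no input occurs → does not occur.
Block path unavailable [OR]: Control loop lost=not, Secondary relief valve stuck=not, Relief train unavailable=not, A vent valve fails=not → no input occurs → does not occur.
Vent line unavailable [AND]: Reserve actuator malfunctions=not, HIPPS logic solver 2 trips=not, Outboard control valve 2 stuck=occurs → not all inputs occur → does not occur.
HIPPS stage 2 fails [OR]: Vent line unavailable=not, Block valve 2 is down=not, Upper relief valve 2 is inoperative=not → no input occurs → does not occur.
Pipeline overpressure [OR]: Block path unavailable=not, HIPPS stage 2 fails=not, Auxiliary PLC 2 is inoperative=not → no input occurs → does not occur.

No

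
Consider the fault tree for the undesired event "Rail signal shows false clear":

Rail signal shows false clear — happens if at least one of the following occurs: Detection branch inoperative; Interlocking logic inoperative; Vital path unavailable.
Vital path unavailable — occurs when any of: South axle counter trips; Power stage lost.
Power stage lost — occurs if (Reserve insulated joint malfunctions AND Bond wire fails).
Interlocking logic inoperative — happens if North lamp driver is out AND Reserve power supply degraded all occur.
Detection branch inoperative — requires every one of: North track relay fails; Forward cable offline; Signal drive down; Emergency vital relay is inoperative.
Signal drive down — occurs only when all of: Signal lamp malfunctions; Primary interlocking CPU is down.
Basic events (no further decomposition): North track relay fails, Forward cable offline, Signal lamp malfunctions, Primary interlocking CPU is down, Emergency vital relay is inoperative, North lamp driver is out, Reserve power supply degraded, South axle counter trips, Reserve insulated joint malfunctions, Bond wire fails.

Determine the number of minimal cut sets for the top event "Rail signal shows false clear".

4

Signal drive down [AND]: one cut set from each child combined → 1 × 1 = 1 cut set(s).
Detection branch inoperative [AND]: one cut set from each child combined → 1 × 1 × 1 × 1 = 1 cut set(s).
Interlocking logic inoperative [AND]: one cut set from each child combined → 1 × 1 = 1 cut set(s).
Power stage lost [AND]: one cut set from each child combined → 1 × 1 = 1 cut set(s).
Vital path unavailable [OR]: union of children's cut sets → 2 cut set(s).
Rail signal shows false clear [OR]: union of children's cut sets → 4 cut set(s).
Minimal cut sets: {Emergency vital relay is inoperative, Forward cable offline, North track relay fails, Primary interlocking CPU is down, Signal lamp malfunctions}; {North lamp driver is out, Reserve power supply degraded}; {South axle counter trips}; {Bond wire fails, Reserve insulated joint malfunctions}.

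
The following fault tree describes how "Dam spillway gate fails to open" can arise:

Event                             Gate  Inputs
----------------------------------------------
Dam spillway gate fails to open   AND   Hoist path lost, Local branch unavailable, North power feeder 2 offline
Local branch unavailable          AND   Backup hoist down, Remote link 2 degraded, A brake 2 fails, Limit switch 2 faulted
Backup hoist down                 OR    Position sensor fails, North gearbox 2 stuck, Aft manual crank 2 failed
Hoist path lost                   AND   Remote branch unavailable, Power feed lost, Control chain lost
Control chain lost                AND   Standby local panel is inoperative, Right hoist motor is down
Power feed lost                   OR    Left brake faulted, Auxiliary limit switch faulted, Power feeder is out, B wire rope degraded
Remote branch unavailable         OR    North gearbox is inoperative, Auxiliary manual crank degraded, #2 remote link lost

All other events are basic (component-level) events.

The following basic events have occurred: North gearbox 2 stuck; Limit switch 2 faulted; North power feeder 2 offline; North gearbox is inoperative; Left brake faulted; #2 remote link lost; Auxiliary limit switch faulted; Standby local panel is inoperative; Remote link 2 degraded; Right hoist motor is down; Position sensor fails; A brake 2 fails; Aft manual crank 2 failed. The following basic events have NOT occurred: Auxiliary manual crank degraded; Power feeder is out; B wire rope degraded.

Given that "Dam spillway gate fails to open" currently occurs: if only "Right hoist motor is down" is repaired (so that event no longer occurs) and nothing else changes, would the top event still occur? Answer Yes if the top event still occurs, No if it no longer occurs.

Counterfactual: set "Right hoist motor is down" to not occurred.
Remote branch unavailable [OR]: North gearbox is inoperative=occurs, Auxiliary manual crank degraded=not, #2 remote link lost=occurs → at least one input occurs → occurs.
Power feed lost [OR]: Left brake faulted=occurs, Auxiliary limit switch faulted=occurs, Power feeder is out=not, B wire rope degraded=not → at least one input occurs → occurs.
Control chain lost [AND]: Standby local panel is inoperative=occurs, Right hoist motor is down=not → not all inputs occur → does not occur.
Hoist path lost [AND]: Remote branch unavailable=occurs, Power feed lost=occurs, Control chain lost=not → not all inputs occur → does not occur.
Backup hoist down [OR]: Position sensor fails=occurs, North gearbox 2 stuck=occurs, Aft manual crank 2 failed=occurs → at least one input occurs → occurs.
Local branch unavailable [AND]: Backup hoist down=occurs, Remote link 2 degraded=occurs, A brake 2 fails=occurs, Limit switch 2 faulted=occurs → all inputs occur → occurs.
Dam spillway gate fails to open [AND]: Hoist path lost=not, Local branch unavailable=occurs, North power feeder 2 offline=occurs → not all inputs occur → does not occur.

No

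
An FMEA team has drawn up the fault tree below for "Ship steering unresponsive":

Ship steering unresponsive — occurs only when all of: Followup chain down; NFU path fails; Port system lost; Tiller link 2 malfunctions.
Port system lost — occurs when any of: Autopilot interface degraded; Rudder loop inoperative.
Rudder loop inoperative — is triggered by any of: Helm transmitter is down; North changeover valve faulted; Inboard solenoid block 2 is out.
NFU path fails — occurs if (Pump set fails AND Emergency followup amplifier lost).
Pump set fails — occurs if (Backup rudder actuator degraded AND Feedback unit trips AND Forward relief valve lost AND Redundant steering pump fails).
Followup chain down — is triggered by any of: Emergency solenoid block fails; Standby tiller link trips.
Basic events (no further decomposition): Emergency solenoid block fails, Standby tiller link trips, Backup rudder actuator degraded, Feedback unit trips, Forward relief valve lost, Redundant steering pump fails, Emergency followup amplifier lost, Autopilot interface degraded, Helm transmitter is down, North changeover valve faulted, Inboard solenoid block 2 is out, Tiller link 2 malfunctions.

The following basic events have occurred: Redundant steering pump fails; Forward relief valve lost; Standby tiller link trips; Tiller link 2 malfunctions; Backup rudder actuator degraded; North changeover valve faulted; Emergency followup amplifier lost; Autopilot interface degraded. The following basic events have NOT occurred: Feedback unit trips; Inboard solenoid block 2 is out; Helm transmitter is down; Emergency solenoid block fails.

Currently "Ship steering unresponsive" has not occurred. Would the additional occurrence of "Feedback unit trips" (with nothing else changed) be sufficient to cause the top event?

Yes

Counterfactual: set "Feedback unit trips" to occurred.
Followup chain down [OR]: Emergency solenoid block fails=not, Standby tiller link trips=occurs → at least one input occurs → occurs.
Pump set fails [AND]: Backup rudder actuator degraded=occurs, Feedback unit trips=occurs, Forward relief valve lost=occurs, Redundant steering pump fails=occurs → all inputs occur → occurs.
NFU path fails [AND]: Pump set fails=occurs, Emergency followup amplifier lost=occurs → all inputs occur → occurs.
Rudder loop inoperative [OR]: Helm transmitter is down=not, North changeover valve faulted=occurs, Inboard solenoid block 2 is out=not → at least one input occurs → occurs.
Port system lost [OR]: Autopilot interface degraded=occurs, Rudder loop inoperative=occurs → at least one input occurs → occurs.
Ship steering unresponsive [AND]: Followup chain down=occurs, NFU path fails=occurs, Port system lost=occurs, Tiller link 2 malfunctions=occurs → all inputs occur → occurs.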